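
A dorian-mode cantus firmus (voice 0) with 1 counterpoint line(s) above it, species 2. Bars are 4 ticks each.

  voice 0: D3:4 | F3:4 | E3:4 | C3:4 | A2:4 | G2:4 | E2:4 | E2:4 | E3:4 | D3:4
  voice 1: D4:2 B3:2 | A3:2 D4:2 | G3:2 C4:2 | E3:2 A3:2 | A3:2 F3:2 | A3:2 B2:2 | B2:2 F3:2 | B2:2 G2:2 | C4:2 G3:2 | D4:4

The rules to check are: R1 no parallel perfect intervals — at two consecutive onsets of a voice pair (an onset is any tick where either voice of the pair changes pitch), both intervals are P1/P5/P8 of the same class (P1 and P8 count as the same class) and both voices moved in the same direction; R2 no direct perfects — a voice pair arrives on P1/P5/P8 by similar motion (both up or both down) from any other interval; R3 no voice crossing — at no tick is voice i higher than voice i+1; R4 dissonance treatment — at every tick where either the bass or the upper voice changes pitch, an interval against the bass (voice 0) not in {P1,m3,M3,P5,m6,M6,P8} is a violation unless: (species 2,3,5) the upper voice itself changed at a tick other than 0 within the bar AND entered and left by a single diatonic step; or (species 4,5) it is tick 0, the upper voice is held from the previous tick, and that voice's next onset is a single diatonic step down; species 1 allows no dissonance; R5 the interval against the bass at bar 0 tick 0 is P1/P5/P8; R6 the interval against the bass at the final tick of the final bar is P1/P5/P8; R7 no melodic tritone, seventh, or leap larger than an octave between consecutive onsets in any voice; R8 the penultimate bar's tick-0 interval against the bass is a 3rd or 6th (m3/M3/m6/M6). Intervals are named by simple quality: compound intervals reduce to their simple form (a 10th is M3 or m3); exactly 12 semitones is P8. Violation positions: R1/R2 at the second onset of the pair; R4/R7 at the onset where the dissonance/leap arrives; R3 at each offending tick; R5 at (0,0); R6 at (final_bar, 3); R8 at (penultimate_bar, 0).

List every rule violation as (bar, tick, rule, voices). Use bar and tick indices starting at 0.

(5, 0, R4, (0, 1))
(5, 2, R7, (1,))
(6, 2, R4, (0, 1))
(6, 2, R7, (1,))
(7, 0, R7, (1,))
(8, 0, R7, (1,))

bar 0: v0=D3 v1=D4 downbeat P8
bar 1: v0=F3 v1=A3 downbeat M3
bar 2: v0=E3 v1=G3 downbeat m3
bar 3: v0=C3 v1=E3 downbeat M3
bar 4: v0=A2 v1=A3 downbeat P8
bar 5: v0=G2 v1=A3 downbeat M2
bar 6: v0=E2 v1=B2 downbeat P5
bar 7: v0=E2 v1=B2 downbeat P5
bar 8: v0=E3 v1=C4 downbeat m6
bar 9: v0=D3 v1=D4 downbeat P8
  -> R4 @ bar 5 tick 0 v(0, 1): G2/A3 M2 untreated
  -> R7 @ bar 5 tick 2 v(1,): A3->B2 leap 10st
  -> R4 @ bar 6 tick 2 v(0, 1): E2/F3 m2 untreated
  -> R7 @ bar 6 tick 2 v(1,): B2->F3 leap 6st
  -> R7 @ bar 7 tick 0 v(1,): F3->B2 leap 6st
  -> R7 @ bar 8 tick 0 v(1,): G2->C4 leap 17st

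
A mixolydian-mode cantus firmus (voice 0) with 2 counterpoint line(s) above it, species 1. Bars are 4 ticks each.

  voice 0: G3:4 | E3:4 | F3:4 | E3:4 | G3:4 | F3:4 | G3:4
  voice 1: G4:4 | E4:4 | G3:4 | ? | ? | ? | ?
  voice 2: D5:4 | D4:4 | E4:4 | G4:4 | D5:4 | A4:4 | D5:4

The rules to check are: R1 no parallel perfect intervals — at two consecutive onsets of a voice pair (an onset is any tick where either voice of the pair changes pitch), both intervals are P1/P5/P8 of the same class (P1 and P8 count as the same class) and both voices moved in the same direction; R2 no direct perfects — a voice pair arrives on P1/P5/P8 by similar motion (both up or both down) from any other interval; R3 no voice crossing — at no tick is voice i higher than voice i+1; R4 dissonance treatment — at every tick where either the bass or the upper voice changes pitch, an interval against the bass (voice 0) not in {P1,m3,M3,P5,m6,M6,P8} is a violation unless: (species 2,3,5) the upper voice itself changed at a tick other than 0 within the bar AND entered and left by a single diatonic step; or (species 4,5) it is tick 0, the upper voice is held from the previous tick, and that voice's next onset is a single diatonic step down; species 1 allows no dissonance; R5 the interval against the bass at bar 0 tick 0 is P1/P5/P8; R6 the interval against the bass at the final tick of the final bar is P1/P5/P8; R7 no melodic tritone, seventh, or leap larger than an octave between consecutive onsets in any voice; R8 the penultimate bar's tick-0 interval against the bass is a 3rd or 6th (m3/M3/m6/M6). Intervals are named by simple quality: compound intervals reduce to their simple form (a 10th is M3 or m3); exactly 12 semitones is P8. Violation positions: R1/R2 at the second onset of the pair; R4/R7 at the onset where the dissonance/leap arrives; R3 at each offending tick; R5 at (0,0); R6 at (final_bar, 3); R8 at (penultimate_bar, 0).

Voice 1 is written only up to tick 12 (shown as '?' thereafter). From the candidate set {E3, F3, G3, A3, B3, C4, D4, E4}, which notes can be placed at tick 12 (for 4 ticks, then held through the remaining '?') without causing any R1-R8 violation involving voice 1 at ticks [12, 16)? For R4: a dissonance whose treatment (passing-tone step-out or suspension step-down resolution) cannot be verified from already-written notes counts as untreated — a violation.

{B3, E4, G3}

E3: violates R2
F3: violates R4
G3: legal
A3: violates R4
B3: legal
C4: violates R2
D4: violates R4
E4: legal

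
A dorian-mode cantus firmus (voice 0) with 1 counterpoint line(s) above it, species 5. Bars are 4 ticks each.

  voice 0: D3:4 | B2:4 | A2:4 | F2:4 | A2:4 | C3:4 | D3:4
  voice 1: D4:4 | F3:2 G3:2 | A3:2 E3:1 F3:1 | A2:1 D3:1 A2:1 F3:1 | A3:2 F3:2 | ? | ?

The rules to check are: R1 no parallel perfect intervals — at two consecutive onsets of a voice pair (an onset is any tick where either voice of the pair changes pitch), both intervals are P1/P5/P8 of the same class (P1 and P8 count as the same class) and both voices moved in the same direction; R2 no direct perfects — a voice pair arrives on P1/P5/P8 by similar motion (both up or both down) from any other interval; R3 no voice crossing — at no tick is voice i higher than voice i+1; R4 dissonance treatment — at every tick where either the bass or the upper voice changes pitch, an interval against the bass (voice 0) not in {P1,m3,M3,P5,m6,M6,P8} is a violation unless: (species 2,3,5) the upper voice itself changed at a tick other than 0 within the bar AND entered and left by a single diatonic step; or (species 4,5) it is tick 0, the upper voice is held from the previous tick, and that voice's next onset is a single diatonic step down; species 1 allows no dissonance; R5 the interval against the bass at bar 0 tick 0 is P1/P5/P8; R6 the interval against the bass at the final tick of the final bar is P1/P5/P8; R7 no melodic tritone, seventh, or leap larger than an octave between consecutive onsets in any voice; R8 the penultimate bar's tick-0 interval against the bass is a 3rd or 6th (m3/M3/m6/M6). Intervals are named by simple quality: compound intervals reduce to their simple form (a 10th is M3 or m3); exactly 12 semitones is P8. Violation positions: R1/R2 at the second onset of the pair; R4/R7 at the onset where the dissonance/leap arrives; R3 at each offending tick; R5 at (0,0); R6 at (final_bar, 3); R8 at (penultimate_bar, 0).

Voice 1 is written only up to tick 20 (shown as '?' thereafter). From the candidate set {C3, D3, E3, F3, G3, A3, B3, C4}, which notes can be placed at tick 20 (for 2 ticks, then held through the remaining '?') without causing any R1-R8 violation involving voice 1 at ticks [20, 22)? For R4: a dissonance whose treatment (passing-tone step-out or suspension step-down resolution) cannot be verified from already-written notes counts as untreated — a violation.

C3: violates R8
D3: violates R4,R8
E3: legal
F3: violates R4,R8
G3: violates R2,R8
A3: legal
B3: violates R4,R7,R8
C4: violates R2,R8

{A3, E3}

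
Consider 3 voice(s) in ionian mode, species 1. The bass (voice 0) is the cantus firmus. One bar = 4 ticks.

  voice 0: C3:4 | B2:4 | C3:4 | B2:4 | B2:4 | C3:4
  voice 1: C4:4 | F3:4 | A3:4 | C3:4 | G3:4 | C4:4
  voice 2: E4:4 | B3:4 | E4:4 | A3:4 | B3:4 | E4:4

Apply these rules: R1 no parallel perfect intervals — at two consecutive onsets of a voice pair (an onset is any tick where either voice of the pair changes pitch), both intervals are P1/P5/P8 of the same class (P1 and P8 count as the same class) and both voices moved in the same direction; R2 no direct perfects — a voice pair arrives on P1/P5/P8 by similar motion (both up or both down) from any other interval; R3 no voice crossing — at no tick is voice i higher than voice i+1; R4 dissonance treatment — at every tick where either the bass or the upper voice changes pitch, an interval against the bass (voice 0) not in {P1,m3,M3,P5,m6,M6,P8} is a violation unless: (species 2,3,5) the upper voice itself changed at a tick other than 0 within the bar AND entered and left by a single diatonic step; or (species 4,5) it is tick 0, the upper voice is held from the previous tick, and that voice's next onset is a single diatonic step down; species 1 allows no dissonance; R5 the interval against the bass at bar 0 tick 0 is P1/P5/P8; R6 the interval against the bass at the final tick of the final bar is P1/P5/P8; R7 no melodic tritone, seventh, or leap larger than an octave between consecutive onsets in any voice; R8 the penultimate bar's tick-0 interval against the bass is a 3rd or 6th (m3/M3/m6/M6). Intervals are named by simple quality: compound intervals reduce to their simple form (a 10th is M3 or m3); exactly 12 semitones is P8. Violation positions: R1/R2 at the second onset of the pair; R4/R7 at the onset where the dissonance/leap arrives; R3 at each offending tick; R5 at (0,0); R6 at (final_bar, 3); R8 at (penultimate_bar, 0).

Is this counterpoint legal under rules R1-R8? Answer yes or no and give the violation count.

bar 0: v0=C3 v1=C4 v2=E4 (M3)
bar 1: v0=B2 v1=F3 v2=B3 (P8)
bar 2: v0=C3 v1=A3 v2=E4 (M3)
bar 3: v0=B2 v1=C3 v2=A3 (m7)
bar 4: v0=B2 v1=G3 v2=B3 (P8)
bar 5: v0=C3 v1=C4 v2=E4 (M3)
  R5 @ bar0.0: opens on M3
  R2 @ bar1.0: C3/E4 M3 -> B2/B3 P8 similar
  R4 @ bar1.0: B2/F3 TT untreated
  R2 @ bar2.0: F3/B3 TT -> A3/E4 P5 similar
  R4 @ bar3.0: B2/C3 m2 untreated
  R4 @ bar3.0: B2/A3 m7 untreated
  R8 @ bar4.0: penult P8 not 3rd/6th
  R2 @ bar5.0: B2/G3 m6 -> C3/C4 P8 similar
  R6 @ bar5.3: closes on M3

No (9 violations)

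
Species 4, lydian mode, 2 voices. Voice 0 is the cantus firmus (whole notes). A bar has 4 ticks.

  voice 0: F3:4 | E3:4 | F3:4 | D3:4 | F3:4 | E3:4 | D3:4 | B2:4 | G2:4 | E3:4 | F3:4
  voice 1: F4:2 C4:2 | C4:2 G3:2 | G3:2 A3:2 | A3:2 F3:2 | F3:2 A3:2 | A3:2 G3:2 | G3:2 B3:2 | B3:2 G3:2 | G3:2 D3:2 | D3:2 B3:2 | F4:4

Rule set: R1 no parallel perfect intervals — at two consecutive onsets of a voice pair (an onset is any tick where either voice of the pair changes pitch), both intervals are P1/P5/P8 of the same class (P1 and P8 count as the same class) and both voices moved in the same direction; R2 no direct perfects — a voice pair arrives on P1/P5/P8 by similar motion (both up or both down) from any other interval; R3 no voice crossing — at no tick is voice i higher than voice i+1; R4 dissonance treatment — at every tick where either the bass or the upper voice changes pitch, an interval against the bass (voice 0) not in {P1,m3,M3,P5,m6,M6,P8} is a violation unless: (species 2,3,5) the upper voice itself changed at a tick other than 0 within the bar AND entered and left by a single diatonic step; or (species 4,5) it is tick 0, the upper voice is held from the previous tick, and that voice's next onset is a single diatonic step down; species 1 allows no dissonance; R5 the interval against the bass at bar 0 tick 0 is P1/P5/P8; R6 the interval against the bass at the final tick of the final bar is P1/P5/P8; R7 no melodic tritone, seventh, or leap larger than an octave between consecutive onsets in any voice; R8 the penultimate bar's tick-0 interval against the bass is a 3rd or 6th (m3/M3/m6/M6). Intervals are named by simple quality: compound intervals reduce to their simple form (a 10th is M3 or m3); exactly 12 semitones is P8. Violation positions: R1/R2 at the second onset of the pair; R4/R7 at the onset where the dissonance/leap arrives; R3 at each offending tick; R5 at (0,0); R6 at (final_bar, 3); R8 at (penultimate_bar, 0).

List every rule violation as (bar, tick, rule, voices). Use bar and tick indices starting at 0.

(2, 0, R4, (0, 1))
(6, 0, R4, (0, 1))
(9, 0, R3, (0, 1))
(9, 0, R4, (0, 1))
(9, 0, R8, (0, 1))
(9, 1, R3, (0, 1))
(10, 0, R2, (0, 1))
(10, 0, R7, (1,))

bar 0: v0=F3 v1=F4 downbeat P8
bar 1: v0=E3 v1=C4 downbeat m6
bar 2: v0=F3 v1=G3 downbeat M2
bar 3: v0=D3 v1=A3 downbeat P5
bar 4: v0=F3 v1=F3 downbeat P1
bar 5: v0=E3 v1=A3 downbeat P4
bar 6: v0=D3 v1=G3 downbeat P4
bar 7: v0=B2 v1=B3 downbeat P8
bar 8: v0=G2 v1=G3 downbeat P8
bar 9: v0=E3 v1=D3 downbeat M2
bar 10: v0=F3 v1=F4 downbeat P8
  -> R4 @ bar 2 tick 0 v(0, 1): F3/G3 M2 untreated
  -> R4 @ bar 6 tick 0 v(0, 1): D3/G3 P4 untreated
  -> R3 @ bar 9 tick 0 v(0, 1): E3 above D3
  -> R4 @ bar 9 tick 0 v(0, 1): E3/D3 M2 untreated
  -> R8 @ bar 9 tick 0 v(0, 1): penult M2 not 3rd/6th
  -> R3 @ bar 9 tick 1 v(0, 1): E3 above D3
  -> R2 @ bar 10 tick 0 v(0, 1): E3/B3 P5 -> F3/F4 P8 similar
  -> R7 @ bar 10 tick 0 v(1,): B3->F4 leap 6st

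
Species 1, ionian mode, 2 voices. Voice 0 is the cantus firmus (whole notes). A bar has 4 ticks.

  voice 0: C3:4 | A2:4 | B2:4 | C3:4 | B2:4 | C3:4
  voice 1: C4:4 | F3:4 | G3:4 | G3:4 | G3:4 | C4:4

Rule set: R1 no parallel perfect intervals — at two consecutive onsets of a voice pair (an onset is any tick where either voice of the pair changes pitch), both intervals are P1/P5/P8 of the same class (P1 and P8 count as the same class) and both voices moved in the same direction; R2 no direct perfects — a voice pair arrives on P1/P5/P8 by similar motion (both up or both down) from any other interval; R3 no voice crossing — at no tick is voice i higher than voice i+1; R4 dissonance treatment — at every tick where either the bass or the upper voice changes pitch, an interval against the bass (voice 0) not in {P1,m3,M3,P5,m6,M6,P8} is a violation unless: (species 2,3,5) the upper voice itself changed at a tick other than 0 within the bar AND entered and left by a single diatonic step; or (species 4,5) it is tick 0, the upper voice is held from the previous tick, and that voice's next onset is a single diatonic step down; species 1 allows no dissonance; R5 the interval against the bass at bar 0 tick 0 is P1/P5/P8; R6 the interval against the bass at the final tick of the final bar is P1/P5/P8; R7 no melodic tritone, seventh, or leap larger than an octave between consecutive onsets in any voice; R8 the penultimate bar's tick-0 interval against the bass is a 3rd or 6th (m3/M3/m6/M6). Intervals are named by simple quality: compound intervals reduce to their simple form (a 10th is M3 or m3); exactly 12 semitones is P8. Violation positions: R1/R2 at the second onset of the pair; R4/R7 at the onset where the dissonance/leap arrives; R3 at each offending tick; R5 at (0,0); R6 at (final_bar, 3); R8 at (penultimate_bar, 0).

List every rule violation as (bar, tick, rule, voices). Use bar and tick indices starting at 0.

bar 0: v0=C3 v1=C4 downbeat P8
bar 1: v0=A2 v1=F3 downbeat m6
bar 2: v0=B2 v1=G3 downbeat m6
bar 3: v0=C3 v1=G3 downbeat P5
bar 4: v0=B2 v1=G3 downbeat m6
bar 5: v0=C3 v1=C4 downbeat P8
  -> R2 @ bar 5 tick 0 v(0, 1): B2/G3 m6 -> C3/C4 P8 similar

(5, 0, R2, (0, 1))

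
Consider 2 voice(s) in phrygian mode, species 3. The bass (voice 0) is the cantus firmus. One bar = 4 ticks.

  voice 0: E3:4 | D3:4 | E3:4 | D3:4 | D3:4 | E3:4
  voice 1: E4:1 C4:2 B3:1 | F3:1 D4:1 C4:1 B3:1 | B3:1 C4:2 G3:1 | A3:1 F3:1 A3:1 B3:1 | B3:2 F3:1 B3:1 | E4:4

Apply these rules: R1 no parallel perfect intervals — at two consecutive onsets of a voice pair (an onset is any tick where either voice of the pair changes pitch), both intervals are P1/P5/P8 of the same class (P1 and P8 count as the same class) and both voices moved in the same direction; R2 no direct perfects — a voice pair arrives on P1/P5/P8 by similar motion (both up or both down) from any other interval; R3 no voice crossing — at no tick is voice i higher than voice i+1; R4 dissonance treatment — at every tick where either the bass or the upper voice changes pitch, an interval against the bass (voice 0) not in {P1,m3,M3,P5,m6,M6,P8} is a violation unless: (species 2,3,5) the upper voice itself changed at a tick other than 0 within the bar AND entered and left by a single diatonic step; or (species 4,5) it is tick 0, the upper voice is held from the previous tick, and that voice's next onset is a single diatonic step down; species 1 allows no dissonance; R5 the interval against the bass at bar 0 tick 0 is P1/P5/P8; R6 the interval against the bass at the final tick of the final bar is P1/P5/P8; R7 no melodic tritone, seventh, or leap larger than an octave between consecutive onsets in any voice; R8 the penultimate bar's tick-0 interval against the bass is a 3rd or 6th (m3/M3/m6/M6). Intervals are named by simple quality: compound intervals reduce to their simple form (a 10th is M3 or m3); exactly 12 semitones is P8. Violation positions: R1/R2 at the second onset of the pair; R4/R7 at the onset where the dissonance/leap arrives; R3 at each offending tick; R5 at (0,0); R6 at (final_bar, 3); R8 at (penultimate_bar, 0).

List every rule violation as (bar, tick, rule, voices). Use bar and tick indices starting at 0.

(1, 0, R7, (1,))
(4, 2, R7, (1,))
(4, 3, R7, (1,))
(5, 0, R2, (0, 1))

bar 0: v0=E3 v1=E4 downbeat P8
bar 1: v0=D3 v1=F3 downbeat m3
bar 2: v0=E3 v1=B3 downbeat P5
bar 3: v0=D3 v1=A3 downbeat P5
bar 4: v0=D3 v1=B3 downbeat M6
bar 5: v0=E3 v1=E4 downbeat P8
  -> R7 @ bar 1 tick 0 v(1,): B3->F3 leap 6st
  -> R7 @ bar 4 tick 2 v(1,): B3->F3 leap 6st
  -> R7 @ bar 4 tick 3 v(1,): F3->B3 leap 6st
  -> R2 @ bar 5 tick 0 v(0, 1): D3/B3 M6 -> E3/E4 P8 similar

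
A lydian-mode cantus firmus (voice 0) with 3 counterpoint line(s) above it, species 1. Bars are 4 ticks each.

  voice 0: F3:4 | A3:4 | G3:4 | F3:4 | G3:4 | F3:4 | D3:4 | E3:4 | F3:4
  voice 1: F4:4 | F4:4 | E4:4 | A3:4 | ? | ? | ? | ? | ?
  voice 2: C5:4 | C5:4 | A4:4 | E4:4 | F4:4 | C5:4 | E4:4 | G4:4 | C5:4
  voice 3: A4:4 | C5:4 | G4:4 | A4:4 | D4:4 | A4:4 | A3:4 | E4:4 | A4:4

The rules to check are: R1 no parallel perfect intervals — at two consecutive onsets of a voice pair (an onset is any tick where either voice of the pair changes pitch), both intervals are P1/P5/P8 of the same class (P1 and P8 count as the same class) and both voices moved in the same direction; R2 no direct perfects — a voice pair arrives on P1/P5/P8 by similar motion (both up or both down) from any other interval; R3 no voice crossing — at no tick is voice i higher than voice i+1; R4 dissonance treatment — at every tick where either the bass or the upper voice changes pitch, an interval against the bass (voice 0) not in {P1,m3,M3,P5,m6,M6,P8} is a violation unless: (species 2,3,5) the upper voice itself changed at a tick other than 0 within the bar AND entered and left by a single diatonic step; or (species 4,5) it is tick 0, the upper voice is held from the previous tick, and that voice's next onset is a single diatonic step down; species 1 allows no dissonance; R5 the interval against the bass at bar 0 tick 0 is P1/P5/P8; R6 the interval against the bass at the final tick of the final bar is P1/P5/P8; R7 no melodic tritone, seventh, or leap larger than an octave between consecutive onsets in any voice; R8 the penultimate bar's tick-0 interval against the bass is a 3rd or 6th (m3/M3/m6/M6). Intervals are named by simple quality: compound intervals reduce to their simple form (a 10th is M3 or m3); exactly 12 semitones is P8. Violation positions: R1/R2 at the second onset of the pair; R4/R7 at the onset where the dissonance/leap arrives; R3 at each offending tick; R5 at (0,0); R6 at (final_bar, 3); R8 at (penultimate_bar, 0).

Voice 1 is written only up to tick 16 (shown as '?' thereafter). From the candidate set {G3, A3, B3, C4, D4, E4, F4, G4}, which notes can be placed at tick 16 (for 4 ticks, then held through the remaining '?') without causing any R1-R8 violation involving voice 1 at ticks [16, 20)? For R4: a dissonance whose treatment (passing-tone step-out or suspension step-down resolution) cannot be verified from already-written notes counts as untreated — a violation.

G3: violates R2
A3: violates R4
B3: legal
C4: violates R4
D4: violates R2
E4: legal
F4: violates R2,R4
G4: violates R2,R3,R7

{B3, E4}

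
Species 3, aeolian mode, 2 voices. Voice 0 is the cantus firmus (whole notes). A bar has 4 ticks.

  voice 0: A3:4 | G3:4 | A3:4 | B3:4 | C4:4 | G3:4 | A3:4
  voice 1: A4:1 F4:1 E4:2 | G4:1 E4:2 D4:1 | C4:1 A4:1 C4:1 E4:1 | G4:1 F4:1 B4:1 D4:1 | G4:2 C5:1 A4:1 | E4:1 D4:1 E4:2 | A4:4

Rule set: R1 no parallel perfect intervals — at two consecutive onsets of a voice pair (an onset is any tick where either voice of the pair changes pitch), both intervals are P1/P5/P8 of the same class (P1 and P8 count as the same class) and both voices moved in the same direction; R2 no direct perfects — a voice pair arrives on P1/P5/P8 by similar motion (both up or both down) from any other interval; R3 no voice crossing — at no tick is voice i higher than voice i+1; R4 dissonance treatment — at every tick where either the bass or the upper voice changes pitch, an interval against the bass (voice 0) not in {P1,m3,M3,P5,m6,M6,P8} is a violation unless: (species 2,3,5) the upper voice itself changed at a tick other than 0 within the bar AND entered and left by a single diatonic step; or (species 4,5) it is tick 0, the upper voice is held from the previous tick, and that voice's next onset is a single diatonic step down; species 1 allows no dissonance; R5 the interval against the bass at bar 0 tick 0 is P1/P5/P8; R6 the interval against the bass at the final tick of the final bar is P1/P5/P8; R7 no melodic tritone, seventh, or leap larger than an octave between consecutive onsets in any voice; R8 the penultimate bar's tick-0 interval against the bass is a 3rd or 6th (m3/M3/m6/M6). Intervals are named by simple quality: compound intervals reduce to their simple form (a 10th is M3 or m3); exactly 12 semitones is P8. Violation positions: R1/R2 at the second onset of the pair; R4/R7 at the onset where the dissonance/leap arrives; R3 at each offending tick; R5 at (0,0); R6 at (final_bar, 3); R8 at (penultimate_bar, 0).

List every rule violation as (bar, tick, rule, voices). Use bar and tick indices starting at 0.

(3, 1, R4, (0, 1))
(3, 2, R7, (1,))
(4, 0, R2, (0, 1))
(6, 0, R2, (0, 1))

bar 0: v0=A3 v1=A4 downbeat P8
bar 1: v0=G3 v1=G4 downbeat P8
bar 2: v0=A3 v1=C4 downbeat m3
bar 3: v0=B3 v1=G4 downbeat m6
bar 4: v0=C4 v1=G4 downbeat P5
bar 5: v0=G3 v1=E4 downbeat M6
bar 6: v0=A3 v1=A4 downbeat P8
  -> R4 @ bar 3 tick 1 v(0, 1): B3/F4 TT untreated
  -> R7 @ bar 3 tick 2 v(1,): F4->B4 leap 6st
  -> R2 @ bar 4 tick 0 v(0, 1): B3/D4 m3 -> C4/G4 P5 similar
  -> R2 @ bar 6 tick 0 v(0, 1): G3/E4 M6 -> A3/A4 P8 similar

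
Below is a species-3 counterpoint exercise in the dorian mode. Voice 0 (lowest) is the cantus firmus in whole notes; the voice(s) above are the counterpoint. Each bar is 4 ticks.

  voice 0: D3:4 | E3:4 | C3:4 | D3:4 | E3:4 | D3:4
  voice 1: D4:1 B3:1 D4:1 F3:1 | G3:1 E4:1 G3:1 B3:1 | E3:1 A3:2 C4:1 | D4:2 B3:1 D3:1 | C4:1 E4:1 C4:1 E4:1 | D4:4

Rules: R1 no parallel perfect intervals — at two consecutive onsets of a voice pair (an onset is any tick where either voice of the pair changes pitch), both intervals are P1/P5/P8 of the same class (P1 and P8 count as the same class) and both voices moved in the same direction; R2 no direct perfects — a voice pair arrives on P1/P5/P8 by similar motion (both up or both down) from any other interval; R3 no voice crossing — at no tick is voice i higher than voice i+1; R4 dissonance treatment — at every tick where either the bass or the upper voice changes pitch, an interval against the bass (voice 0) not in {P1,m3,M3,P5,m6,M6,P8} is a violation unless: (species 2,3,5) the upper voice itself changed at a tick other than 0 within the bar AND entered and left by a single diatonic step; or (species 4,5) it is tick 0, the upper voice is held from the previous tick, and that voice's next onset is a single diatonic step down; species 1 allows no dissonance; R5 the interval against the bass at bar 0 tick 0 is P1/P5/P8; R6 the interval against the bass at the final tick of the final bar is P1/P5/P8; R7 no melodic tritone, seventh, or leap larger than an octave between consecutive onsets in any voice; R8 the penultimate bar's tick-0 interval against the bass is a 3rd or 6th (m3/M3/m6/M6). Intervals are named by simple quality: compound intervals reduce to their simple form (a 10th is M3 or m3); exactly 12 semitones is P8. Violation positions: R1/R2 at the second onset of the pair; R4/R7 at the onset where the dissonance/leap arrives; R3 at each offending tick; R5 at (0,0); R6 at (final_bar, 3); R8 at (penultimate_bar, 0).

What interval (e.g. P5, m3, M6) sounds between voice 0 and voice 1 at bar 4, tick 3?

voice 0=E3 voice 1=E4 -> P8

P8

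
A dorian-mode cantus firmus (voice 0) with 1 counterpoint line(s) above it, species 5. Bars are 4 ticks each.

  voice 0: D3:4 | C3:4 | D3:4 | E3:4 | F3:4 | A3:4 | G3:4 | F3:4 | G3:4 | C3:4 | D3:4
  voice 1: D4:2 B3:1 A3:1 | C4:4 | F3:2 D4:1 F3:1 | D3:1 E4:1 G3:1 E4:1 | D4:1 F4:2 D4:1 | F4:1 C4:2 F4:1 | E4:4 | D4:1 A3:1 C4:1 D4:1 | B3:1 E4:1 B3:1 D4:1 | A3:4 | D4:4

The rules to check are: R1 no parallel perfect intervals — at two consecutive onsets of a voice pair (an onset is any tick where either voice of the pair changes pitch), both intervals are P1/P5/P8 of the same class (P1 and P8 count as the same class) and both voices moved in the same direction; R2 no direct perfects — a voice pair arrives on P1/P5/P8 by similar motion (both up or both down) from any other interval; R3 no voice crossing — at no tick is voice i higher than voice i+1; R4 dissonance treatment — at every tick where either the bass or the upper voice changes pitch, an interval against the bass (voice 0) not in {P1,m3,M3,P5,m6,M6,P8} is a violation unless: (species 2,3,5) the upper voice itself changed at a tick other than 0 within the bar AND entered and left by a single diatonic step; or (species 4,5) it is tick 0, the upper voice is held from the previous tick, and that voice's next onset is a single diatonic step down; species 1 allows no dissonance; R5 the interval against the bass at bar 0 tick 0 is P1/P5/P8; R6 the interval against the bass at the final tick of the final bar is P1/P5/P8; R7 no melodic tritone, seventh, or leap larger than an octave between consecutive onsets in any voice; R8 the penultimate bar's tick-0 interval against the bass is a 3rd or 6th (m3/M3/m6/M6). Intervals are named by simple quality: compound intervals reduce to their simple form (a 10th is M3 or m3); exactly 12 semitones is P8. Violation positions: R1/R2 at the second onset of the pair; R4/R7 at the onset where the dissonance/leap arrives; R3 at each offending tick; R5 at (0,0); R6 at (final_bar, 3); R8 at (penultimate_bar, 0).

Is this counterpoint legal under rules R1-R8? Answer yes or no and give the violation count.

No (4 violations)

bar 0: v0=D3 v1=D4 (P8)
bar 1: v0=C3 v1=C4 (P8)
bar 2: v0=D3 v1=F3 (m3)
bar 3: v0=E3 v1=D3 (M2)
bar 4: v0=F3 v1=D4 (M6)
bar 5: v0=A3 v1=F4 (m6)
bar 6: v0=G3 v1=E4 (M6)
bar 7: v0=F3 v1=D4 (M6)
bar 8: v0=G3 v1=B3 (M3)
bar 9: v0=C3 v1=A3 (M6)
bar 10: v0=D3 v1=D4 (P8)
  R3 @ bar3.0: E3 above D3
  R4 @ bar3.0: E3/D3 M2 untreated
  R7 @ bar3.1: D3->E4 leap 14st
  R2 @ bar10.0: C3/A3 M6 -> D3/D4 P8 similar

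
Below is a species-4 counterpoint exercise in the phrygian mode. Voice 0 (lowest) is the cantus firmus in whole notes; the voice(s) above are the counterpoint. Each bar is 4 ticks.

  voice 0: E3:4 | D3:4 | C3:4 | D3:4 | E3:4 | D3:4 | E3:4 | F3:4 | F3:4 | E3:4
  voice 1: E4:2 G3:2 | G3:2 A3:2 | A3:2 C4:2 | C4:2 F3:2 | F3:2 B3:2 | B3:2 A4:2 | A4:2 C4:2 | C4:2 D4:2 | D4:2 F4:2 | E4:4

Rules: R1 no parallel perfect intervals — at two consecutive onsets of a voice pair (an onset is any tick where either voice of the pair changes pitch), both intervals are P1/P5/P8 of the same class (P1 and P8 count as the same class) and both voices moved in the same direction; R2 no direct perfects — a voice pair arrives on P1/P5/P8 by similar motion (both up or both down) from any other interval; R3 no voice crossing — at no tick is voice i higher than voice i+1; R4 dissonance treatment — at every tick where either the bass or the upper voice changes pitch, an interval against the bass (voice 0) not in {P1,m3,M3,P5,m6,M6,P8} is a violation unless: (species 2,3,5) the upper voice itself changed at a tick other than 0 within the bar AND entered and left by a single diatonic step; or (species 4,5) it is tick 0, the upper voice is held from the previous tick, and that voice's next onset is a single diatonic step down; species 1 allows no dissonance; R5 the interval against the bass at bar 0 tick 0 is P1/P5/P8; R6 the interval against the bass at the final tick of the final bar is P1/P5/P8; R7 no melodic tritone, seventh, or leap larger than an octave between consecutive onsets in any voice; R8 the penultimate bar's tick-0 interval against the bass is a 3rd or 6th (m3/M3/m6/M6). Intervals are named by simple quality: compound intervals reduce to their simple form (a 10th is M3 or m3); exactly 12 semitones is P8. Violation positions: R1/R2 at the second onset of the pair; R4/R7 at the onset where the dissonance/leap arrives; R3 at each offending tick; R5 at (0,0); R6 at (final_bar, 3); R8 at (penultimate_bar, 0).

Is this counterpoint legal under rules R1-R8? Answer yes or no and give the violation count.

No (7 violations)

bar 0: v0=E3 v1=E4 (P8)
bar 1: v0=D3 v1=G3 (P4)
bar 2: v0=C3 v1=A3 (M6)
bar 3: v0=D3 v1=C4 (m7)
bar 4: v0=E3 v1=F3 (m2)
bar 5: v0=D3 v1=B3 (M6)
bar 6: v0=E3 v1=A4 (P4)
bar 7: v0=F3 v1=C4 (P5)
bar 8: v0=F3 v1=D4 (M6)
bar 9: v0=E3 v1=E4 (P8)
  R4 @ bar1.0: D3/G3 P4 untreated
  R4 @ bar3.0: D3/C4 m7 untreated
  R4 @ bar4.0: E3/F3 m2 untreated
  R7 @ bar4.2: F3->B3 leap 6st
  R7 @ bar5.2: B3->A4 leap 10st
  R4 @ bar6.0: E3/A4 P4 untreated
  R1 @ bar9.0: F3/F4 P8 -> E3/E4 P8 similar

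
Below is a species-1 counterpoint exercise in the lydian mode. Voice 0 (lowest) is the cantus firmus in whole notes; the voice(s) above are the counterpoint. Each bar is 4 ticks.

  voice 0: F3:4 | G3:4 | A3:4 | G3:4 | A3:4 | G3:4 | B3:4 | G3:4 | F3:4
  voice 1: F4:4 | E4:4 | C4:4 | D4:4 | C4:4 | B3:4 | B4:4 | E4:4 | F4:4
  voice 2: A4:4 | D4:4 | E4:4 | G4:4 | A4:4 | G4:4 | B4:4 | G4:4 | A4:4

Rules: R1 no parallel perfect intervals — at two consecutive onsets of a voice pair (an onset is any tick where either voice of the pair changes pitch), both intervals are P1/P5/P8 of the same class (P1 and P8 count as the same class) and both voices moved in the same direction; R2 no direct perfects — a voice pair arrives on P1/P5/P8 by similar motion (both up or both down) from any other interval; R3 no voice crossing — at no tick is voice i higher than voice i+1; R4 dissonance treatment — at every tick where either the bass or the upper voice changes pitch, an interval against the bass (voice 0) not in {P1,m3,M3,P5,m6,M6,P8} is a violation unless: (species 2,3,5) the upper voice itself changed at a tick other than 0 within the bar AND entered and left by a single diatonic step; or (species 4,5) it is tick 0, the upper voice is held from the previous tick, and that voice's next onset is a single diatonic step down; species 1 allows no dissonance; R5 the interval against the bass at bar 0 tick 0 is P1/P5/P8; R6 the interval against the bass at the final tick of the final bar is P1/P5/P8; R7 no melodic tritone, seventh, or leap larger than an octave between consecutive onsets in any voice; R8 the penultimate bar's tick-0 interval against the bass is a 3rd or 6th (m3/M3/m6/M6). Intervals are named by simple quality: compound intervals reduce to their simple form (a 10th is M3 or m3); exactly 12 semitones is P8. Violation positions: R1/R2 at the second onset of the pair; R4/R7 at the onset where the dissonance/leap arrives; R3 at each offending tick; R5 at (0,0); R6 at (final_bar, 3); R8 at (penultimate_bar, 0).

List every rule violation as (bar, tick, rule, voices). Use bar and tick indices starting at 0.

(0, 0, R5, (0, 2))
(1, 0, R3, (1, 2))
(1, 1, R3, (1, 2))
(1, 2, R3, (1, 2))
(1, 3, R3, (1, 2))
(2, 0, R1, (0, 2))
(4, 0, R1, (0, 2))
(5, 0, R1, (0, 2))
(6, 0, R1, (0, 2))
(6, 0, R2, (0, 1))
(6, 0, R2, (1, 2))
(7, 0, R1, (0, 2))
(7, 0, R8, (0, 2))
(8, 3, R6, (0, 2))

bar 0: v0=F3 v1=F4 v2=A4 downbeat M3
bar 1: v0=G3 v1=E4 v2=D4 downbeat P5
bar 2: v0=A3 v1=C4 v2=E4 downbeat P5
bar 3: v0=G3 v1=D4 v2=G4 downbeat P8
bar 4: v0=A3 v1=C4 v2=A4 downbeat P8
bar 5: v0=G3 v1=B3 v2=G4 downbeat P8
bar 6: v0=B3 v1=B4 v2=B4 downbeat P8
bar 7: v0=G3 v1=E4 v2=G4 downbeat P8
bar 8: v0=F3 v1=F4 v2=A4 downbeat M3
  -> R5 @ bar 0 tick 0 v(0, 2): opens on M3
  -> R3 @ bar 1 tick 0 v(1, 2): E4 above D4
  -> R3 @ bar 1 tick 1 v(1, 2): E4 above D4
  -> R3 @ bar 1 tick 2 v(1, 2): E4 above D4
  -> R3 @ bar 1 tick 3 v(1, 2): E4 above D4
  -> R1 @ bar 2 tick 0 v(0, 2): G3/D4 P5 -> A3/E4 P5 similar
  -> R1 @ bar 4 tick 0 v(0, 2): G3/G4 P8 -> A3/A4 P8 similar
  -> R1 @ bar 5 tick 0 v(0, 2): A3/A4 P8 -> G3/G4 P8 similar
  -> R1 @ bar 6 tick 0 v(0, 2): G3/G4 P8 -> B3/B4 P8 similar
  -> R2 @ bar 6 tick 0 v(0, 1): G3/B3 M3 -> B3/B4 P8 similar
  -> R2 @ bar 6 tick 0 v(1, 2): B3/G4 m6 -> B4/B4 P1 similar
  -> R1 @ bar 7 tick 0 v(0, 2): B3/B4 P8 -> G3/G4 P8 similar
  -> R8 @ bar 7 tick 0 v(0, 2): penult P8 not 3rd/6th
  -> R6 @ bar 8 tick 3 v(0, 2): closes on M3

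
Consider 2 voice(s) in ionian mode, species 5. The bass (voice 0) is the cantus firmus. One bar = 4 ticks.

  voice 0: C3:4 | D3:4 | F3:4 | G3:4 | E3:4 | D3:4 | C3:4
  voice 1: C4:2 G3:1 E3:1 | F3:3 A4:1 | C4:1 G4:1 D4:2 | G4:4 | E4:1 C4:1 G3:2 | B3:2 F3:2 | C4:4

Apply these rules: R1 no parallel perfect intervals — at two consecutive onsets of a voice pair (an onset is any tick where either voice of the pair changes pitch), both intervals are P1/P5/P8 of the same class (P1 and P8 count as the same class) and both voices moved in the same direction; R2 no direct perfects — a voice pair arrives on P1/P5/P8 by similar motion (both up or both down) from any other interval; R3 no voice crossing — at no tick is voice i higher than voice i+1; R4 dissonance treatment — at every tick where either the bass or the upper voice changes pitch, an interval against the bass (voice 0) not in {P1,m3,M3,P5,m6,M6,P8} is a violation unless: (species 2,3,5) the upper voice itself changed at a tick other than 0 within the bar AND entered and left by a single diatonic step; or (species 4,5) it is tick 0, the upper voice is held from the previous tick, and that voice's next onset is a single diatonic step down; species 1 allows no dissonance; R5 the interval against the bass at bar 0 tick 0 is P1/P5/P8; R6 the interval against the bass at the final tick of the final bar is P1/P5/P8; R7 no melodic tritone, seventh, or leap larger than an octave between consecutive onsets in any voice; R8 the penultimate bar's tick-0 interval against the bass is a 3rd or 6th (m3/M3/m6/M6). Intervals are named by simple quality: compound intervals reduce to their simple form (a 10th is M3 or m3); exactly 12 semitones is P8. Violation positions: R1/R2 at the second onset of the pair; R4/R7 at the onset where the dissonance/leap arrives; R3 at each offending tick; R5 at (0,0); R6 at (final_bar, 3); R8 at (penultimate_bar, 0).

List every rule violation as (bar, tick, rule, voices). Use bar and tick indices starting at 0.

bar 0: v0=C3 v1=C4 downbeat P8
bar 1: v0=D3 v1=F3 downbeat m3
bar 2: v0=F3 v1=C4 downbeat P5
bar 3: v0=G3 v1=G4 downbeat P8
bar 4: v0=E3 v1=E4 downbeat P8
bar 5: v0=D3 v1=B3 downbeat M6
bar 6: v0=C3 v1=C4 downbeat P8
  -> R7 @ bar 1 tick 3 v(1,): F3->A4 leap 16st
  -> R4 @ bar 2 tick 1 v(0, 1): F3/G4 M2 untreated
  -> R2 @ bar 3 tick 0 v(0, 1): F3/D4 M6 -> G3/G4 P8 similar
  -> R1 @ bar 4 tick 0 v(0, 1): G3/G4 P8 -> E3/E4 P8 similar
  -> R7 @ bar 5 tick 2 v(1,): B3->F3 leap 6st

(1, 3, R7, (1,))
(2, 1, R4, (0, 1))
(3, 0, R2, (0, 1))
(4, 0, R1, (0, 1))
(5, 2, R7, (1,))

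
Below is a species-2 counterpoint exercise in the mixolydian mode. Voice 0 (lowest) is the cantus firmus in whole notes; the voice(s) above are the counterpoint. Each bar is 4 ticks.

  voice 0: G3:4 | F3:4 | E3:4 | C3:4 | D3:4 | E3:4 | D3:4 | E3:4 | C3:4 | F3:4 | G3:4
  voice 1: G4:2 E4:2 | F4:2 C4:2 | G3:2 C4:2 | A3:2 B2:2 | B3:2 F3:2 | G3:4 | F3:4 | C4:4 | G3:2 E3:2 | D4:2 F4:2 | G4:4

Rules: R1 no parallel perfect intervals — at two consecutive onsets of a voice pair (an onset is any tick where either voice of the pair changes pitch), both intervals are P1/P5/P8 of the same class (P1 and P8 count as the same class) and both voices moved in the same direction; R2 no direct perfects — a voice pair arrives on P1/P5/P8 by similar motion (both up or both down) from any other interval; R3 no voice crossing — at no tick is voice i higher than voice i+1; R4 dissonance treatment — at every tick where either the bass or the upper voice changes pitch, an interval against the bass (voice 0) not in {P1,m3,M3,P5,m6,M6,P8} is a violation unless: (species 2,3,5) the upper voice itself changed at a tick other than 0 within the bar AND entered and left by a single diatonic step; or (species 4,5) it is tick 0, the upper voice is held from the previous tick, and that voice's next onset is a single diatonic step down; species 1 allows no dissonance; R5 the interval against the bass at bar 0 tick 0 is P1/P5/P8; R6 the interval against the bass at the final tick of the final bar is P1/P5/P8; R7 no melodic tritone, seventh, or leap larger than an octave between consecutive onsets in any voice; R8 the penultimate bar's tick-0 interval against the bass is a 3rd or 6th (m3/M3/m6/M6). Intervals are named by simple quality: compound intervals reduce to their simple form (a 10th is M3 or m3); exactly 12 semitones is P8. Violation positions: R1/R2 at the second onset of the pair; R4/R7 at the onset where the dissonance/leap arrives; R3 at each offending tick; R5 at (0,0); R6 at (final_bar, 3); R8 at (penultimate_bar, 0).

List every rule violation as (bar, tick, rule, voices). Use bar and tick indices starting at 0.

(3, 2, R3, (0, 1))
(3, 2, R4, (0, 1))
(3, 2, R7, (1,))
(3, 3, R3, (0, 1))
(4, 2, R7, (1,))
(8, 0, R2, (0, 1))
(9, 0, R7, (1,))
(10, 0, R1, (0, 1))

bar 0: v0=G3 v1=G4 downbeat P8
bar 1: v0=F3 v1=F4 downbeat P8
bar 2: v0=E3 v1=G3 downbeat m3
bar 3: v0=C3 v1=A3 downbeat M6
bar 4: v0=D3 v1=B3 downbeat M6
bar 5: v0=E3 v1=G3 downbeat m3
bar 6: v0=D3 v1=F3 downbeat m3
bar 7: v0=E3 v1=C4 downbeat m6
bar 8: v0=C3 v1=G3 downbeat P5
bar 9: v0=F3 v1=D4 downbeat M6
bar 10: v0=G3 v1=G4 downbeat P8
  -> R3 @ bar 3 tick 2 v(0, 1): C3 above B2
  -> R4 @ bar 3 tick 2 v(0, 1): C3/B2 m2 untreated
  -> R7 @ bar 3 tick 2 v(1,): A3->B2 leap 10st
  -> R3 @ bar 3 tick 3 v(0, 1): C3 above B2
  -> R7 @ bar 4 tick 2 v(1,): B3->F3 leap 6st
  -> R2 @ bar 8 tick 0 v(0, 1): E3/C4 m6 -> C3/G3 P5 similar
  -> R7 @ bar 9 tick 0 v(1,): E3->D4 leap 10st
  -> R1 @ bar 10 tick 0 v(0, 1): F3/F4 P8 -> G3/G4 P8 similar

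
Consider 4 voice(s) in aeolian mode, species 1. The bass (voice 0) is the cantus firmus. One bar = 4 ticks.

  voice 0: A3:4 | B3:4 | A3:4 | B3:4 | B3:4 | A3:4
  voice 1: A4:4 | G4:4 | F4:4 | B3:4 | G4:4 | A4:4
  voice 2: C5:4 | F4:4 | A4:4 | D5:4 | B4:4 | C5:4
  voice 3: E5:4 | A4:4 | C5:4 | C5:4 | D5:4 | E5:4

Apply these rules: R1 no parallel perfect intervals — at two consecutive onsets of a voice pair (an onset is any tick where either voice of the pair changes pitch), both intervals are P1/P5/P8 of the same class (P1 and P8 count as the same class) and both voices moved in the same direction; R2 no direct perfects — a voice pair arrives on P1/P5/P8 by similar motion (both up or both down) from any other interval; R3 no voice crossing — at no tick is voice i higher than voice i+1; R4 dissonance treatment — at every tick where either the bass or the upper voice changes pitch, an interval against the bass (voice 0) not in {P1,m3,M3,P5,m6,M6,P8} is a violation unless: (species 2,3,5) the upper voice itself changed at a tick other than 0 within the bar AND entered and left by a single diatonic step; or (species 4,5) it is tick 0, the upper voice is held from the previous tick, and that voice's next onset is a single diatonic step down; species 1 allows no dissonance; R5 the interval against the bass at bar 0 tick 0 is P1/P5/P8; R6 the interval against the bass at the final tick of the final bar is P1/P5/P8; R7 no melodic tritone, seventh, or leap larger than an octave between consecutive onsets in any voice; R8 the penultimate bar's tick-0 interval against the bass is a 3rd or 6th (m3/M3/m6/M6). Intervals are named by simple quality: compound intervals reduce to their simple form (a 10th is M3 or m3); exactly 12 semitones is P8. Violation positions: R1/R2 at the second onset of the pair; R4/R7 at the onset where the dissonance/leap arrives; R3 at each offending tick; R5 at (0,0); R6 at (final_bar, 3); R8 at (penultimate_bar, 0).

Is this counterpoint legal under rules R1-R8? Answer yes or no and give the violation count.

bar 0: v0=A3 v1=A4 v2=C5 v3=E5 (P5)
bar 1: v0=B3 v1=G4 v2=F4 v3=A4 (m7)
bar 2: v0=A3 v1=F4 v2=A4 v3=C5 (m3)
bar 3: v0=B3 v1=B3 v2=D5 v3=C5 (m2)
bar 4: v0=B3 v1=G4 v2=B4 v3=D5 (m3)
bar 5: v0=A3 v1=A4 v2=C5 v3=E5 (P5)
  R5 @ bar0.0: opens on m3
  R3 @ bar1.0: G4 above F4
  R4 @ bar1.0: B3/F4 TT untreated
  R4 @ bar1.0: B3/A4 m7 untreated
  R3 @ bar1.1: G4 above F4
  R3 @ bar1.2: G4 above F4
  R3 @ bar1.3: G4 above F4
  R3 @ bar3.0: D5 above C5
  R4 @ bar3.0: B3/C5 m2 untreated
  R7 @ bar3.0: F4->B3 leap 6st
  R3 @ bar3.1: D5 above C5
  R3 @ bar3.2: D5 above C5
  R3 @ bar3.3: D5 above C5
  R2 @ bar4.0: B3/C5 m2 -> G4/D5 P5 similar
  R8 @ bar4.0: penult P8 not 3rd/6th
  R1 @ bar5.0: G4/D5 P5 -> A4/E5 P5 similar
  R6 @ bar5.3: closes on m3

No (17 violations)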